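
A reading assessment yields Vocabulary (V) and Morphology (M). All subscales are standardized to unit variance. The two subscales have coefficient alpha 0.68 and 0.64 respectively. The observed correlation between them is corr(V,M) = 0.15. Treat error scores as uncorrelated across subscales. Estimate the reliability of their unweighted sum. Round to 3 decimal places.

0.704

Var(V+M) = 2 + 2·[0.15] = 2 + 0.3 = 2.3.
Because errors are independent across components, Cov(Tᵢ,Tⱼ) = Cov(Xᵢ,Xⱼ); the off-diagonal part of the true-score variance is the same as above.
True-score variance = [0.68 + 0.64] + 0.3 = 1.32 + 0.3 = 1.62.
Reliability = 1.62 / 2.3 = 0.704.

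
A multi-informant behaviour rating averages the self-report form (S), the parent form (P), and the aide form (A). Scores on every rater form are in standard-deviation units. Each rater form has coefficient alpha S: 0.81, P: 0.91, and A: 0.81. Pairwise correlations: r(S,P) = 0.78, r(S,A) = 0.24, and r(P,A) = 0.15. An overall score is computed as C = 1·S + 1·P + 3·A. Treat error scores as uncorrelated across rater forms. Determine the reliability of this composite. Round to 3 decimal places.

0.866

Var(C) = 1 + 1 + 3² + 2·[0.78 + 3·0.24 + 3·0.15] = 11 + 3.9 = 14.9.
With uncorrelated errors the cross-covariances are all true-score covariance, so they carry over unchanged; only the diagonal terms shrink to ρᵢσᵢ².
True-score variance = [0.81 + 0.91 + 3²·0.81] + 3.9 = 9.01 + 3.9 = 12.91.
Reliability = 12.91 / 14.9 = 0.866.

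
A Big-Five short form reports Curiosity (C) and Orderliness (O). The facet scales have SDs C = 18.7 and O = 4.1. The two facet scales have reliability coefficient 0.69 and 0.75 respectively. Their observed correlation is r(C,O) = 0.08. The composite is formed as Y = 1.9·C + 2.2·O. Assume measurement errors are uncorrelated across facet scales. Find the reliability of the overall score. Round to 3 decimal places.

Var(Y) = 1.9²·18.7² + 2.2²·4.1² + 2·[4.18·18.7·4.1·0.08] = 1343.74 + 51.2769 = 1395.02.
Because errors are independent across components, Cov(Tᵢ,Tⱼ) = Cov(Xᵢ,Xⱼ); the off-diagonal part of the true-score variance is the same as above.
True-score variance = [1.9²·18.7²·0.69 + 2.2²·4.1²·0.75] + 51.2769 = 932.063 + 51.2769 = 983.34.
Reliability = 983.34 / 1395.02 = 0.705.

0.705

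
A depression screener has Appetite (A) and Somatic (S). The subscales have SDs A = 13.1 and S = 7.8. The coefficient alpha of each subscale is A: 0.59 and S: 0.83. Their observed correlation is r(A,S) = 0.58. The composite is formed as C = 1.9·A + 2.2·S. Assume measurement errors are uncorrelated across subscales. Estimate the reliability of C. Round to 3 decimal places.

0.784

Var(C) = 1.9²·13.1² + 2.2²·7.8² + 2·[4.18·13.1·7.8·0.58] = 913.978 + 495.45 = 1409.43.
Under uncorrelated errors the observed covariances equal the true-score covariances, so only the own-variance terms attenuate.
True-score variance = [1.9²·13.1²·0.59 + 2.2²·7.8²·0.83] + 495.45 = 609.919 + 495.45 = 1105.37.
Reliability = 1105.37 / 1409.43 = 0.784.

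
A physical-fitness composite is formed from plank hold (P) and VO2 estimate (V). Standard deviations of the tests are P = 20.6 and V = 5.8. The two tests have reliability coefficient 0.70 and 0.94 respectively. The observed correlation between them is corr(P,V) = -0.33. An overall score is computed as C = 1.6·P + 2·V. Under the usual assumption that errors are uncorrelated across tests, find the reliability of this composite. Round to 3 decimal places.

Var(C) = 1.6²·20.6² + 2²·5.8² + 2·[3.2·20.6·5.8·(-0.33)] = 1220.92 − 252.342 = 968.58.
Under uncorrelated errors the observed covariances equal the true-score covariances, so only the own-variance terms attenuate.
True-score variance = [1.6²·20.6²·0.70 + 2²·5.8²·0.94] − 252.342 = 886.94 − 252.342 = 634.598.
Reliability = 634.598 / 968.58 = 0.655.

0.655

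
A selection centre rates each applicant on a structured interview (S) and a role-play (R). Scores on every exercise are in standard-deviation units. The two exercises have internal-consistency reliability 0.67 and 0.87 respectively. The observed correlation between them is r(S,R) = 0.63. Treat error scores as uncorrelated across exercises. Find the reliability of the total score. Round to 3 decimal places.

0.859

Var(S+R) = 2 + 2·[0.63] = 2 + 1.26 = 3.26.
With uncorrelated errors the cross-covariances are all true-score covariance, so they carry over unchanged; only the diagonal terms shrink to ρᵢσᵢ².
True-score variance = [0.67 + 0.87] + 1.26 = 1.54 + 1.26 = 2.8.
Reliability = 2.8 / 3.26 = 0.859.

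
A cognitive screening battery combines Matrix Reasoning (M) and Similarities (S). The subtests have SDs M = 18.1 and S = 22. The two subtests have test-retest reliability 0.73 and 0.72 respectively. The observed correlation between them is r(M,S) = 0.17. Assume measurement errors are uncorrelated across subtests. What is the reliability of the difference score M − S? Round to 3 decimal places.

0.669

Var(M−S) = 18.1² + 22² − 2·18.1·22·0.17 = 811.61 − 135.388 = 676.222.
Because errors are independent across components, Cov(Tᵢ,Tⱼ) = Cov(Xᵢ,Xⱼ); the off-diagonal part of the true-score variance is the same as above.
True-score variance = [18.1²·0.73 + 22²·0.72] − 135.388 = 587.635 − 135.388 = 452.247.
Reliability = 452.247 / 676.222 = 0.669.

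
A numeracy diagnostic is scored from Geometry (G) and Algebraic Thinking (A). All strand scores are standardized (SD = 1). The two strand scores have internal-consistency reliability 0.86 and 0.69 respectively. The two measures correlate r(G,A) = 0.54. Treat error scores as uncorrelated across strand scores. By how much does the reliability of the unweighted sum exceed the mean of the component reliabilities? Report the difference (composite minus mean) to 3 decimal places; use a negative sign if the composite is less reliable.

Var(sum) = 2 + 1.08 = 3.08; true-score variance = 1.55 + 1.08 = 2.63; composite reliability = 0.8539.
Mean component reliability = 0.7750.
Difference = 0.8539 − 0.7750 = 0.079.

0.079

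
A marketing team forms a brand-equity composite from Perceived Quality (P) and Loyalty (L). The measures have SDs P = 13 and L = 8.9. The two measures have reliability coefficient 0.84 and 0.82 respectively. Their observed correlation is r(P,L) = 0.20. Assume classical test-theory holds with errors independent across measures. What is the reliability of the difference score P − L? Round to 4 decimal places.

Var(P−L) = 13² + 8.9² − 2·13·8.9·0.20 = 248.21 − 46.28 = 201.93.
Under uncorrelated errors the observed covariances equal the true-score covariances, so only the own-variance terms attenuate.
True-score variance = [13²·0.84 + 8.9²·0.82] − 46.28 = 206.912 − 46.28 = 160.632.
Reliability = 160.632 / 201.93 = 0.7955.

0.7955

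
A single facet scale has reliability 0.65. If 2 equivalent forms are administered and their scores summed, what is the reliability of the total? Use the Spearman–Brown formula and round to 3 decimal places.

0.788

ρ_k = kρ / (1 + (k−1)ρ) = 2·0.65 / (1 + 1·0.65) = 1.300 / 1.650 = 0.788.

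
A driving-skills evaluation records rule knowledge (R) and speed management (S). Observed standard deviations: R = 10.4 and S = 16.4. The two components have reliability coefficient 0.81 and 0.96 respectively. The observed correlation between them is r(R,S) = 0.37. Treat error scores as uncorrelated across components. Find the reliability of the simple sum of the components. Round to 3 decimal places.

0.938

Var(R+S) = 10.4² + 16.4² + 2·[10.4·16.4·0.37] = 377.12 + 126.214 = 503.334.
Under uncorrelated errors the observed covariances equal the true-score covariances, so only the own-variance terms attenuate.
True-score variance = [10.4²·0.81 + 16.4²·0.96] + 126.214 = 345.811 + 126.214 = 472.026.
Reliability = 472.026 / 503.334 = 0.938.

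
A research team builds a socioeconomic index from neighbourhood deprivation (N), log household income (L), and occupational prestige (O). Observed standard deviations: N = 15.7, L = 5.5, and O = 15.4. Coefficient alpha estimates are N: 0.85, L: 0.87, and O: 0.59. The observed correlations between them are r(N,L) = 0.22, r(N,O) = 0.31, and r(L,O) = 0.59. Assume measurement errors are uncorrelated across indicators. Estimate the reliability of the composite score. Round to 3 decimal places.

Var(N+L+O) = 15.7² + 5.5² + 15.4² + 2·[15.7·5.5·0.22 + 15.7·15.4·0.31 + 5.5·15.4·0.59] = 513.9 + 287.844 = 801.744.
With uncorrelated errors the cross-covariances are all true-score covariance, so they carry over unchanged; only the diagonal terms shrink to ρᵢσᵢ².
True-score variance = [15.7²·0.85 + 5.5²·0.87 + 15.4²·0.59] + 287.844 = 375.758 + 287.844 = 663.602.
Reliability = 663.602 / 801.744 = 0.828.

0.828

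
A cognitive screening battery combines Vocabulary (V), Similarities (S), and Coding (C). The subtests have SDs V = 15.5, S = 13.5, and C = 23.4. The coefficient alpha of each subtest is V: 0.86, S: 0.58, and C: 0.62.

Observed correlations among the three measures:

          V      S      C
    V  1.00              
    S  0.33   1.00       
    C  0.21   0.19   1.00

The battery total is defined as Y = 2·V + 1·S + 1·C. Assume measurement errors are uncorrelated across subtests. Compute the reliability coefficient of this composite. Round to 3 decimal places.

0.825

Var(Y) = 2²·15.5² + 13.5² + 23.4² + 2·[2·15.5·13.5·0.33 + 2·15.5·23.4·0.21 + 13.5·23.4·0.19] = 1690.81 + 700.92 = 2391.73.
Because errors are independent across components, Cov(Tᵢ,Tⱼ) = Cov(Xᵢ,Xⱼ); the off-diagonal part of the true-score variance is the same as above.
True-score variance = [2²·15.5²·0.86 + 13.5²·0.58 + 23.4²·0.62] + 700.92 = 1271.65 + 700.92 = 1972.57.
Reliability = 1972.57 / 2391.73 = 0.825.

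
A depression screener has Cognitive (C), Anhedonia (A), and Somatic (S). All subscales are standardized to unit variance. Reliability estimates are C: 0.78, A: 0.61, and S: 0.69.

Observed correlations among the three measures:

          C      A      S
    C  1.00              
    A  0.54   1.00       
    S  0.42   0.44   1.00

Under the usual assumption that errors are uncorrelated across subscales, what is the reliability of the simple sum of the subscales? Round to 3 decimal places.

Var(C+A+S) = 3 + 2·[0.54 + 0.42 + 0.44] = 3 + 2.8 = 5.8.
With uncorrelated errors the cross-covariances are all true-score covariance, so they carry over unchanged; only the diagonal terms shrink to ρᵢσᵢ².
True-score variance = [0.78 + 0.61 + 0.69] + 2.8 = 2.08 + 2.8 = 4.88.
Reliability = 4.88 / 5.8 = 0.841.

0.841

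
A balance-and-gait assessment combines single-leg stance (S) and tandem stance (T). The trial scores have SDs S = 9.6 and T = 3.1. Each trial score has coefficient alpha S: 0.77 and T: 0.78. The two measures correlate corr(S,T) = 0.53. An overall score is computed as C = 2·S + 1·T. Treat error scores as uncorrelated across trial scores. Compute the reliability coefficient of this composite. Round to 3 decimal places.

0.803

Var(C) = 2²·9.6² + 3.1² + 2·[2·9.6·3.1·0.53] = 378.25 + 63.0912 = 441.341.
Because errors are independent across components, Cov(Tᵢ,Tⱼ) = Cov(Xᵢ,Xⱼ); the off-diagonal part of the true-score variance is the same as above.
True-score variance = [2²·9.6²·0.77 + 3.1²·0.78] + 63.0912 = 291.349 + 63.0912 = 354.44.
Reliability = 354.44 / 441.341 = 0.803.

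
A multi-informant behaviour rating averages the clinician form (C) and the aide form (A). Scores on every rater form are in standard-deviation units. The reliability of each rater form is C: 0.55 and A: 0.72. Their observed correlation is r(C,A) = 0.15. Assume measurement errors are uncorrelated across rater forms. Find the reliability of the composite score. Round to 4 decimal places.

Var(C+A) = 2 + 2·[0.15] = 2 + 0.3 = 2.3.
Under uncorrelated errors the observed covariances equal the true-score covariances, so only the own-variance terms attenuate.
True-score variance = [0.55 + 0.72] + 0.3 = 1.27 + 0.3 = 1.57.
Reliability = 1.57 / 2.3 = 0.6826.

0.6826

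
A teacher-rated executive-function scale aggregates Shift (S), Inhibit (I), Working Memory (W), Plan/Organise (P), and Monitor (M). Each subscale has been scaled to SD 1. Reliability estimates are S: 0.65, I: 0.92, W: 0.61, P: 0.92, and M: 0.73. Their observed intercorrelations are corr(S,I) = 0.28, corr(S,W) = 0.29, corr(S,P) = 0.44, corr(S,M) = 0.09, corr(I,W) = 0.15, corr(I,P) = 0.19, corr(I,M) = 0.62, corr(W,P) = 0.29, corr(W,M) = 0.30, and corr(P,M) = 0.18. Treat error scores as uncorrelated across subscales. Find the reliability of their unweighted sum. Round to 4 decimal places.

Var(S+I+W+P+M) = 5 + 2·[0.28 + 0.29 + 0.44 + 0.09 + 0.15 + 0.19 + 0.62 + 0.29 + 0.30 + 0.18] = 5 + 5.66 = 10.66.
Because errors are independent across components, Cov(Tᵢ,Tⱼ) = Cov(Xᵢ,Xⱼ); the off-diagonal part of the true-score variance is the same as above.
True-score variance = [0.65 + 0.92 + 0.61 + 0.92 + 0.73] + 5.66 = 3.83 + 5.66 = 9.49.
Reliability = 9.49 / 10.66 = 0.8902.

0.8902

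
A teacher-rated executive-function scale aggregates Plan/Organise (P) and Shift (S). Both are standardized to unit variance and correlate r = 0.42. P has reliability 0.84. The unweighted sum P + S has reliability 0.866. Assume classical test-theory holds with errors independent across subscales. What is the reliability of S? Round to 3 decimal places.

0.779

Var(P+S) = 2 + 2·0.42 = 2.840.
True-score variance = ρ_P + ρ_S + 2·0.42, so 0.866 = (0.84 + ρ_S + 0.84) / 2.840.
ρ_S = 0.866·2.840 − 0.84 − 0.84 = 0.779.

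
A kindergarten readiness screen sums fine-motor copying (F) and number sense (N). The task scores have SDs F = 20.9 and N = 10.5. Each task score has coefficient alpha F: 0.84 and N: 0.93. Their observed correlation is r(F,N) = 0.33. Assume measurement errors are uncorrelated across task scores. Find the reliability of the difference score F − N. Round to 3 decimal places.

Var(F−N) = 20.9² + 10.5² − 2·20.9·10.5·0.33 = 547.06 − 144.837 = 402.223.
With uncorrelated errors the cross-covariances are all true-score covariance, so they carry over unchanged; only the diagonal terms shrink to ρᵢσᵢ².
True-score variance = [20.9²·0.84 + 10.5²·0.93] − 144.837 = 469.453 − 144.837 = 324.616.
Reliability = 324.616 / 402.223 = 0.807.

0.807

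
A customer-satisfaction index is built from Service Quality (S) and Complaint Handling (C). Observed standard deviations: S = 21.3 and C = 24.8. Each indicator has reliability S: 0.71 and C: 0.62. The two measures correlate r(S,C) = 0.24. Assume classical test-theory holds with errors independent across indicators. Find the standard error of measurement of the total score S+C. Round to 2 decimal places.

Var(total) = 1068.73 + 253.555 = 1322.29.
True-score variance = 703.445 + 253.555 = 957, so reliability = 0.7237.
Error variance = 1322.29 − 957 = 365.285; SEM = √365.285 = 19.11.

19.11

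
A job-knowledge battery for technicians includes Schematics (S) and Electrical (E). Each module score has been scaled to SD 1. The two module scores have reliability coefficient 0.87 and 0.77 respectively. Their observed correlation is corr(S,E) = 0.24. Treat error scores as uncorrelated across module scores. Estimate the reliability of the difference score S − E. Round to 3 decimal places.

0.763

Var(S−E) = 1 + 1 − 2·0.24 = 2 − 0.48 = 1.52.
With uncorrelated errors the cross-covariances are all true-score covariance, so they carry over unchanged; only the diagonal terms shrink to ρᵢσᵢ².
True-score variance = [0.87 + 0.77] − 0.48 = 1.64 − 0.48 = 1.16.
Reliability = 1.16 / 1.52 = 0.763.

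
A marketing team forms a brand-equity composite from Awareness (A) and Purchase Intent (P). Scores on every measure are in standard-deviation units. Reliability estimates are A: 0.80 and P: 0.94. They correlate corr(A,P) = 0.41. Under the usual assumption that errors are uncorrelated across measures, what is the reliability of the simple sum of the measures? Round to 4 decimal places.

0.9078

Var(A+P) = 2 + 2·[0.41] = 2 + 0.82 = 2.82.
Under uncorrelated errors the observed covariances equal the true-score covariances, so only the own-variance terms attenuate.
True-score variance = [0.80 + 0.94] + 0.82 = 1.74 + 0.82 = 2.56.
Reliability = 2.56 / 2.82 = 0.9078.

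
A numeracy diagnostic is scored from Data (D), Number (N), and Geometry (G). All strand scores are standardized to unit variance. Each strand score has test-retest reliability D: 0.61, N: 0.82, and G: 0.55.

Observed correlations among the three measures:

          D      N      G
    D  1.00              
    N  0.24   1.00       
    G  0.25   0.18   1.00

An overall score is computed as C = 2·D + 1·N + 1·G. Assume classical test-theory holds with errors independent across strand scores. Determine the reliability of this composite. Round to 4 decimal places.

Var(C) = 2² + 1 + 1 + 2·[2·0.24 + 2·0.25 + 0.18] = 6 + 2.32 = 8.32.
With uncorrelated errors the cross-covariances are all true-score covariance, so they carry over unchanged; only the diagonal terms shrink to ρᵢσᵢ².
True-score variance = [2²·0.61 + 0.82 + 0.55] + 2.32 = 3.81 + 2.32 = 6.13.
Reliability = 6.13 / 8.32 = 0.7368.

0.7368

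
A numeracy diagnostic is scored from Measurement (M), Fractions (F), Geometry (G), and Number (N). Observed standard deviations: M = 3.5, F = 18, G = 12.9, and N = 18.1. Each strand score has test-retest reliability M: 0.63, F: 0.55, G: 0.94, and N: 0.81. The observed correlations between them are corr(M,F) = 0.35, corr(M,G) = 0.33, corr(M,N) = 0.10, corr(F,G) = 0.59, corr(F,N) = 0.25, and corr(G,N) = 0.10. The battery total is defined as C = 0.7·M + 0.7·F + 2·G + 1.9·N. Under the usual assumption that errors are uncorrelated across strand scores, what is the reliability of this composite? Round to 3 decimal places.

0.882

Var(C) = 0.7²·3.5² + 0.7²·18² + 2²·12.9² + 1.9²·18.1² + 2·[0.49·3.5·18·0.35 + 1.4·3.5·12.9·0.33 + 1.33·3.5·18.1·0.10 + 1.4·18·12.9·0.59 + 1.33·18·18.1·0.25 + 3.8·12.9·18.1·0.10] = 2013.07 + 857.882 = 2870.96.
With uncorrelated errors the cross-covariances are all true-score covariance, so they carry over unchanged; only the diagonal terms shrink to ρᵢσᵢ².
True-score variance = [0.7²·3.5²·0.63 + 0.7²·18²·0.55 + 2²·12.9²·0.94 + 1.9²·18.1²·0.81] + 857.882 = 1674.77 + 857.882 = 2532.65.
Reliability = 2532.65 / 2870.96 = 0.882.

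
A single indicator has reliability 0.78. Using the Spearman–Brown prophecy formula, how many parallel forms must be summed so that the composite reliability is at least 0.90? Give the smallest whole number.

k ≥ ρ*(1−ρ₁)/(ρ₁(1−ρ*)) = 0.90·0.22 / (0.78·0.10) = 2.538.
Smallest integer k = 3.

3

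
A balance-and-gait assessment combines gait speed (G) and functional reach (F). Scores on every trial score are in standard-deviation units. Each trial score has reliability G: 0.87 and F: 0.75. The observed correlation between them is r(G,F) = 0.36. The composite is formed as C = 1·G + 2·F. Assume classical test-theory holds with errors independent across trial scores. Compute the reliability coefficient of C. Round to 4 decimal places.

Var(C) = 1 + 2² + 2·[2·0.36] = 5 + 1.44 = 6.44.
Because errors are independent across components, Cov(Tᵢ,Tⱼ) = Cov(Xᵢ,Xⱼ); the off-diagonal part of the true-score variance is the same as above.
True-score variance = [0.87 + 2²·0.75] + 1.44 = 3.87 + 1.44 = 5.31.
Reliability = 5.31 / 6.44 = 0.8245.

0.8245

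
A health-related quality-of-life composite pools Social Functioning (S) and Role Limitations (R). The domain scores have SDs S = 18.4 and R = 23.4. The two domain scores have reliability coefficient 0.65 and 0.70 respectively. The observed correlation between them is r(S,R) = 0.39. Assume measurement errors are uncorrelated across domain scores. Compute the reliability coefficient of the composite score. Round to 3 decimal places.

Var(S+R) = 18.4² + 23.4² + 2·[18.4·23.4·0.39] = 886.12 + 335.837 = 1221.96.
Because errors are independent across components, Cov(Tᵢ,Tⱼ) = Cov(Xᵢ,Xⱼ); the off-diagonal part of the true-score variance is the same as above.
True-score variance = [18.4²·0.65 + 23.4²·0.70] + 335.837 = 603.356 + 335.837 = 939.193.
Reliability = 939.193 / 1221.96 = 0.769.

0.769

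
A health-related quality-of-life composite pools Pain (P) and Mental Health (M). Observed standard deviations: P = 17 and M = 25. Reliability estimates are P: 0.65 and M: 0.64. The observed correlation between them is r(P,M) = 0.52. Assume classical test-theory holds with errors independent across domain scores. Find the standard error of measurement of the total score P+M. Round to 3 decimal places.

18.060

Var(total) = 914 + 442 = 1356.
True-score variance = 587.85 + 442 = 1029.85, so reliability = 0.7595.
Error variance = 1356 − 1029.85 = 326.15; SEM = √326.15 = 18.060.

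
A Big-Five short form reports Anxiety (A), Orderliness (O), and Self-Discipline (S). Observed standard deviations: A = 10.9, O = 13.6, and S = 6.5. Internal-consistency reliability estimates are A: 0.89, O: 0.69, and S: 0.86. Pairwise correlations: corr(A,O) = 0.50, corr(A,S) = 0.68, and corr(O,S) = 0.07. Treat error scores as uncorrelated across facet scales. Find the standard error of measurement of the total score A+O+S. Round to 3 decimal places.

Var(total) = 346.02 + 256.972 = 602.992.
True-score variance = 269.698 + 256.972 = 526.67, so reliability = 0.8734.
Error variance = 602.992 − 526.67 = 76.3217; SEM = √76.3217 = 8.736.

8.736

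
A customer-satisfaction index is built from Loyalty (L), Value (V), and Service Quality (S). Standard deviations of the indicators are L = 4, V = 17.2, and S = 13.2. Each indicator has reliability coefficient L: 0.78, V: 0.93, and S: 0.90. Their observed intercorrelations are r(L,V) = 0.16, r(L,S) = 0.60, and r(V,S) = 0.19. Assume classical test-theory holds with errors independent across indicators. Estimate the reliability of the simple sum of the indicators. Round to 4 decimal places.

0.9367

Var(L+V+S) = 4² + 17.2² + 13.2² + 2·[4·17.2·0.16 + 4·13.2·0.60 + 17.2·13.2·0.19] = 486.08 + 171.651 = 657.731.
With uncorrelated errors the cross-covariances are all true-score covariance, so they carry over unchanged; only the diagonal terms shrink to ρᵢσᵢ².
True-score variance = [4²·0.78 + 17.2²·0.93 + 13.2²·0.90] + 171.651 = 444.427 + 171.651 = 616.078.
Reliability = 616.078 / 657.731 = 0.9367.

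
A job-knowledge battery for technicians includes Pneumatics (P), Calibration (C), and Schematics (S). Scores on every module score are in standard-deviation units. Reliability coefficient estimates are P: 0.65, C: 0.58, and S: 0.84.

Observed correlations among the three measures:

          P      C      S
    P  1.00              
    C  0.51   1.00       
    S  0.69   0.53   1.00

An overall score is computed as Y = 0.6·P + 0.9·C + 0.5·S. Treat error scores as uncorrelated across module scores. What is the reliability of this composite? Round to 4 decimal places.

0.8231

Var(Y) = 0.6² + 0.9² + 0.5² + 2·[0.54·0.51 + 0.3·0.69 + 0.45·0.53] = 1.42 + 1.4418 = 2.8618.
With uncorrelated errors the cross-covariances are all true-score covariance, so they carry over unchanged; only the diagonal terms shrink to ρᵢσᵢ².
True-score variance = [0.6²·0.65 + 0.9²·0.58 + 0.5²·0.84] + 1.4418 = 0.9138 + 1.4418 = 2.3556.
Reliability = 2.3556 / 2.8618 = 0.8231.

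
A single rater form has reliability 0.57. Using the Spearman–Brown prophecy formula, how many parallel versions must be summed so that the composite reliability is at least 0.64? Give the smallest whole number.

k ≥ ρ*(1−ρ₁)/(ρ₁(1−ρ*)) = 0.64·0.43 / (0.57·0.36) = 1.341.
Smallest integer k = 2.

2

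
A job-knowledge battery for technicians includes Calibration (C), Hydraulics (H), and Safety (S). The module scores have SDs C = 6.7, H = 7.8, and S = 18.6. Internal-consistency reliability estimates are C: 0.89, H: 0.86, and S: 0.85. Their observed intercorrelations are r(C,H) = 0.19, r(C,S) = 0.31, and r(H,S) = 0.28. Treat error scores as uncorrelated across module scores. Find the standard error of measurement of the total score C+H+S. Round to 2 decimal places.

8.08

Var(total) = 451.69 + 178.368 = 630.058.
True-score variance = 386.341 + 178.368 = 564.709, so reliability = 0.8963.
Error variance = 630.058 − 564.709 = 65.3495; SEM = √65.3495 = 8.08.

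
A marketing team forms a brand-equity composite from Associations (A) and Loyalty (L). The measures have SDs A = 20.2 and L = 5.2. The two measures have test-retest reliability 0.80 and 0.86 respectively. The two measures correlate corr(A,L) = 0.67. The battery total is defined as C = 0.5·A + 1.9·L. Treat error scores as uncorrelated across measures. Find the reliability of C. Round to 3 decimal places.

0.898

Var(C) = 0.5²·20.2² + 1.9²·5.2² + 2·[0.95·20.2·5.2·0.67] = 199.624 + 133.716 = 333.34.
Because errors are independent across components, Cov(Tᵢ,Tⱼ) = Cov(Xᵢ,Xⱼ); the off-diagonal part of the true-score variance is the same as above.
True-score variance = [0.5²·20.2²·0.80 + 1.9²·5.2²·0.86] + 133.716 = 165.556 + 133.716 = 299.272.
Reliability = 299.272 / 333.34 = 0.898.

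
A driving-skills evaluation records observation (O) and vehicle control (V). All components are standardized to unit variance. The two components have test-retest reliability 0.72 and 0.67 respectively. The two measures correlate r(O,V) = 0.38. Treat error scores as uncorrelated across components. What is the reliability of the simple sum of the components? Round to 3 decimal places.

0.779

Var(O+V) = 2 + 2·[0.38] = 2 + 0.76 = 2.76.
With uncorrelated errors the cross-covariances are all true-score covariance, so they carry over unchanged; only the diagonal terms shrink to ρᵢσᵢ².
True-score variance = [0.72 + 0.67] + 0.76 = 1.39 + 0.76 = 2.15.
Reliability = 2.15 / 2.76 = 0.779.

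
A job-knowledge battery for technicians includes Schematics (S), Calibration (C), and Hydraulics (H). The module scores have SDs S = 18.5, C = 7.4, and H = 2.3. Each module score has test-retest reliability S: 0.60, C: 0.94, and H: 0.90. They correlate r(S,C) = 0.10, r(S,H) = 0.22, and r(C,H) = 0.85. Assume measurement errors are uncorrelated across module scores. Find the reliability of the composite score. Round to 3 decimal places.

0.705

Var(S+C+H) = 18.5² + 7.4² + 2.3² + 2·[18.5·7.4·0.10 + 18.5·2.3·0.22 + 7.4·2.3·0.85] = 402.3 + 75.036 = 477.336.
Under uncorrelated errors the observed covariances equal the true-score covariances, so only the own-variance terms attenuate.
True-score variance = [18.5²·0.60 + 7.4²·0.94 + 2.3²·0.90] + 75.036 = 261.585 + 75.036 = 336.621.
Reliability = 336.621 / 477.336 = 0.705.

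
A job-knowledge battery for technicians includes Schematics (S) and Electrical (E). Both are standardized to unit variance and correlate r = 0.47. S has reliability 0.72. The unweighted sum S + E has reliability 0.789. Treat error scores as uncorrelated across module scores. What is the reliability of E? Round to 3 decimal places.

0.660

Var(S+E) = 2 + 2·0.47 = 2.940.
True-score variance = ρ_S + ρ_E + 2·0.47, so 0.789 = (0.72 + ρ_E + 0.94) / 2.940.
ρ_E = 0.789·2.940 − 0.72 − 0.94 = 0.660.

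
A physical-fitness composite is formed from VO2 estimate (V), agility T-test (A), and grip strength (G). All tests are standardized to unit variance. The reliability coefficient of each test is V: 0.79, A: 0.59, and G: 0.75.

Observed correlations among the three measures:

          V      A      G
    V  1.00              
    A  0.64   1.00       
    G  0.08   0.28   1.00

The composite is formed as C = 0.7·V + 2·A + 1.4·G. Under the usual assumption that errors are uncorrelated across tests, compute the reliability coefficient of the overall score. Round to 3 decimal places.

Var(C) = 0.7² + 2² + 1.4² + 2·[1.4·0.64 + 0.98·0.08 + 2.8·0.28] = 6.45 + 3.5168 = 9.9668.
Because errors are independent across components, Cov(Tᵢ,Tⱼ) = Cov(Xᵢ,Xⱼ); the off-diagonal part of the true-score variance is the same as above.
True-score variance = [0.7²·0.79 + 2²·0.59 + 1.4²·0.75] + 3.5168 = 4.2171 + 3.5168 = 7.7339.
Reliability = 7.7339 / 9.9668 = 0.776.

0.776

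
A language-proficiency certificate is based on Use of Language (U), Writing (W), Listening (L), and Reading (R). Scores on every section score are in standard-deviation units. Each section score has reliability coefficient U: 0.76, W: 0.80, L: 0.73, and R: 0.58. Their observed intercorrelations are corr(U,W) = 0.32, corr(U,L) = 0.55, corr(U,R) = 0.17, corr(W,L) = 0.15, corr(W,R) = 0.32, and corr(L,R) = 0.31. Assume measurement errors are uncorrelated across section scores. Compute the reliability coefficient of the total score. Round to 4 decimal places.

Var(U+W+L+R) = 4 + 2·[0.32 + 0.55 + 0.17 + 0.15 + 0.32 + 0.31] = 4 + 3.64 = 7.64.
With uncorrelated errors the cross-covariances are all true-score covariance, so they carry over unchanged; only the diagonal terms shrink to ρᵢσᵢ².
True-score variance = [0.76 + 0.80 + 0.73 + 0.58] + 3.64 = 2.87 + 3.64 = 6.51.
Reliability = 6.51 / 7.64 = 0.8521.

0.8521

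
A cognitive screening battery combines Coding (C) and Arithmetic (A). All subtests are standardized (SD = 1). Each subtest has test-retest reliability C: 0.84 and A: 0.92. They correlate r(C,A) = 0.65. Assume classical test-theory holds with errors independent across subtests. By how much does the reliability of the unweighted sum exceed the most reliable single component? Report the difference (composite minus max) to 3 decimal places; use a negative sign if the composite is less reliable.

Var(sum) = 2 + 1.3 = 3.3; true-score variance = 1.76 + 1.3 = 3.06; composite reliability = 0.9273.
Max component reliability = 0.9200.
Difference = 0.9273 − 0.9200 = 0.007.

0.007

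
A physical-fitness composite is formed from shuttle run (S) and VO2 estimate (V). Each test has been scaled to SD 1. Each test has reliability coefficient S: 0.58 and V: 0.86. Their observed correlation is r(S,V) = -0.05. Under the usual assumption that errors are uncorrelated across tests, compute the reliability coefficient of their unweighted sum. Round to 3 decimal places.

0.705

Var(S+V) = 2 + 2·[(-0.05)] = 2 − 0.1 = 1.9.
With uncorrelated errors the cross-covariances are all true-score covariance, so they carry over unchanged; only the diagonal terms shrink to ρᵢσᵢ².
True-score variance = [0.58 + 0.86] − 0.1 = 1.44 − 0.1 = 1.34.
Reliability = 1.34 / 1.9 = 0.705.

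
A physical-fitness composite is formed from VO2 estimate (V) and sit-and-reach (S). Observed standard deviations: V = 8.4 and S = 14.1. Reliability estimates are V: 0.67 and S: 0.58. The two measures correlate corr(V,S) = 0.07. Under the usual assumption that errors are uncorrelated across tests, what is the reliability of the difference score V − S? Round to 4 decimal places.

Var(V−S) = 8.4² + 14.1² − 2·8.4·14.1·0.07 = 269.37 − 16.5816 = 252.788.
Because errors are independent across components, Cov(Tᵢ,Tⱼ) = Cov(Xᵢ,Xⱼ); the off-diagonal part of the true-score variance is the same as above.
True-score variance = [8.4²·0.67 + 14.1²·0.58] − 16.5816 = 162.585 − 16.5816 = 146.003.
Reliability = 146.003 / 252.788 = 0.5776.

0.5776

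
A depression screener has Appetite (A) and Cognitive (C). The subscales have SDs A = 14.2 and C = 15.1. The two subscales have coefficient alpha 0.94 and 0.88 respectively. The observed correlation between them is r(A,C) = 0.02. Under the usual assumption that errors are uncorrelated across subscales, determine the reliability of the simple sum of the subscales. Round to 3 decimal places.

Var(A+C) = 14.2² + 15.1² + 2·[14.2·15.1·0.02] = 429.65 + 8.5768 = 438.227.
Under uncorrelated errors the observed covariances equal the true-score covariances, so only the own-variance terms attenuate.
True-score variance = [14.2²·0.94 + 15.1²·0.88] + 8.5768 = 390.19 + 8.5768 = 398.767.
Reliability = 398.767 / 438.227 = 0.910.

0.910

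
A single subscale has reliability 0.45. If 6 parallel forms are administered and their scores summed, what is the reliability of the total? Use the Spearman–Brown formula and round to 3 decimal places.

0.831

ρ_k = kρ / (1 + (k−1)ρ) = 6·0.45 / (1 + 5·0.45) = 2.700 / 3.250 = 0.831.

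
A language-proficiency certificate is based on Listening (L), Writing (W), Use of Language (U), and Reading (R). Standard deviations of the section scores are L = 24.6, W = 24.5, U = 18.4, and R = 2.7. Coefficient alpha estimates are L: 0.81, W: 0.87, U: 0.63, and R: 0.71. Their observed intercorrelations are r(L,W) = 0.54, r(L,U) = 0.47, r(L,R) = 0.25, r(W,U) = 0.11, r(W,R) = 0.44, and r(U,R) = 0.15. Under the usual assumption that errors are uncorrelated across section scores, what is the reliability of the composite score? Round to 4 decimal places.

0.8869

Var(L+W+U+R) = 24.6² + 24.5² + 18.4² + 2.7² + 2·[24.6·24.5·0.54 + 24.6·18.4·0.47 + 24.6·2.7·0.25 + 24.5·18.4·0.11 + 24.5·2.7·0.44 + 18.4·2.7·0.15] = 1551.26 + 1281.9 = 2833.16.
Under uncorrelated errors the observed covariances equal the true-score covariances, so only the own-variance terms attenuate.
True-score variance = [24.6²·0.81 + 24.5²·0.87 + 18.4²·0.63 + 2.7²·0.71] + 1281.9 = 1230.87 + 1281.9 = 2512.77.
Reliability = 2512.77 / 2833.16 = 0.8869.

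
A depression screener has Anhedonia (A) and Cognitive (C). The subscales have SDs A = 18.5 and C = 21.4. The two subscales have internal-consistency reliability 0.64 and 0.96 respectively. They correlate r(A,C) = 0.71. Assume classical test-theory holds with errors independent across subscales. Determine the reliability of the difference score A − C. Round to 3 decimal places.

0.405

Var(A−C) = 18.5² + 21.4² − 2·18.5·21.4·0.71 = 800.21 − 562.178 = 238.032.
Under uncorrelated errors the observed covariances equal the true-score covariances, so only the own-variance terms attenuate.
True-score variance = [18.5²·0.64 + 21.4²·0.96] − 562.178 = 658.682 − 562.178 = 96.5036.
Reliability = 96.5036 / 238.032 = 0.405.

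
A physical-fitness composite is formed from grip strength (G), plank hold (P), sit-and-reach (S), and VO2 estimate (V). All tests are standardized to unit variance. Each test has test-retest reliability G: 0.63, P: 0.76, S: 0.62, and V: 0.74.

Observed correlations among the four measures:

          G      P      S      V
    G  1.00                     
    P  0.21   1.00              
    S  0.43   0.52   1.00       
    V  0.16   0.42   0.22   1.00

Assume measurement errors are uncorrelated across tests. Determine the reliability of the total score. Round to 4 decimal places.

Var(G+P+S+V) = 4 + 2·[0.21 + 0.43 + 0.16 + 0.52 + 0.42 + 0.22] = 4 + 3.92 = 7.92.
Under uncorrelated errors the observed covariances equal the true-score covariances, so only the own-variance terms attenuate.
True-score variance = [0.63 + 0.76 + 0.62 + 0.74] + 3.92 = 2.75 + 3.92 = 6.67.
Reliability = 6.67 / 7.92 = 0.8422.

0.8422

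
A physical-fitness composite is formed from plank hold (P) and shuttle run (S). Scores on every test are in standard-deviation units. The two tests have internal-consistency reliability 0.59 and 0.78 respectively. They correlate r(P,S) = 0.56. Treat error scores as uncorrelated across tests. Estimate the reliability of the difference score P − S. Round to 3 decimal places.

0.284

Var(P−S) = 1 + 1 − 2·0.56 = 2 − 1.12 = 0.88.
Because errors are independent across components, Cov(Tᵢ,Tⱼ) = Cov(Xᵢ,Xⱼ); the off-diagonal part of the true-score variance is the same as above.
True-score variance = [0.59 + 0.78] − 1.12 = 1.37 − 1.12 = 0.25.
Reliability = 0.25 / 0.88 = 0.284.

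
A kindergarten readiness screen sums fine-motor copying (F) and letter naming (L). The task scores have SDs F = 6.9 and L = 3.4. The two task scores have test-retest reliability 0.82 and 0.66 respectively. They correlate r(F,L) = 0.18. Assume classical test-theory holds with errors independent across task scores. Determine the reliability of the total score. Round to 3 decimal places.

Var(F+L) = 6.9² + 3.4² + 2·[6.9·3.4·0.18] = 59.17 + 8.4456 = 67.6156.
With uncorrelated errors the cross-covariances are all true-score covariance, so they carry over unchanged; only the diagonal terms shrink to ρᵢσᵢ².
True-score variance = [6.9²·0.82 + 3.4²·0.66] + 8.4456 = 46.6698 + 8.4456 = 55.1154.
Reliability = 55.1154 / 67.6156 = 0.815.

0.815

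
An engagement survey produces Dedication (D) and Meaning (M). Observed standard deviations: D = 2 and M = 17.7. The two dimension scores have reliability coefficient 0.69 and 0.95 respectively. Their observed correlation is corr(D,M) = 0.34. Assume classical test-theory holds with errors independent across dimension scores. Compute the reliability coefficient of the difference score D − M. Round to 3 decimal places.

0.942

Var(D−M) = 2² + 17.7² − 2·2·17.7·0.34 = 317.29 − 24.072 = 293.218.
Because errors are independent across components, Cov(Tᵢ,Tⱼ) = Cov(Xᵢ,Xⱼ); the off-diagonal part of the true-score variance is the same as above.
True-score variance = [2²·0.69 + 17.7²·0.95] − 24.072 = 300.385 − 24.072 = 276.313.
Reliability = 276.313 / 293.218 = 0.942.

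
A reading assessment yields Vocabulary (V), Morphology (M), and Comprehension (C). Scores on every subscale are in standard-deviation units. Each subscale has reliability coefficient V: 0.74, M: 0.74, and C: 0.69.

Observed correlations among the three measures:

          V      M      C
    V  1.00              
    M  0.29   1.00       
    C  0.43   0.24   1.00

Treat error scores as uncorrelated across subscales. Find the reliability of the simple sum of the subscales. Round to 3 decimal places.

0.831

Var(V+M+C) = 3 + 2·[0.29 + 0.43 + 0.24] = 3 + 1.92 = 4.92.
Because errors are independent across components, Cov(Tᵢ,Tⱼ) = Cov(Xᵢ,Xⱼ); the off-diagonal part of the true-score variance is the same as above.
True-score variance = [0.74 + 0.74 + 0.69] + 1.92 = 2.17 + 1.92 = 4.09.
Reliability = 4.09 / 4.92 = 0.831.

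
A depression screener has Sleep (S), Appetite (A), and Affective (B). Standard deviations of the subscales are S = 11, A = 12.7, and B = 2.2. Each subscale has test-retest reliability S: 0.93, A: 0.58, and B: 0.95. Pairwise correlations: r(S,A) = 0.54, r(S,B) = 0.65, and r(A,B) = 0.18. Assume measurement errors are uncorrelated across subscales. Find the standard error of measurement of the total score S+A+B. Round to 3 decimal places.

Var(total) = 287.13 + 192.394 = 479.524.
True-score variance = 210.676 + 192.394 = 403.071, so reliability = 0.8406.
Error variance = 479.524 − 403.071 = 76.4538; SEM = √76.4538 = 8.744.

8.744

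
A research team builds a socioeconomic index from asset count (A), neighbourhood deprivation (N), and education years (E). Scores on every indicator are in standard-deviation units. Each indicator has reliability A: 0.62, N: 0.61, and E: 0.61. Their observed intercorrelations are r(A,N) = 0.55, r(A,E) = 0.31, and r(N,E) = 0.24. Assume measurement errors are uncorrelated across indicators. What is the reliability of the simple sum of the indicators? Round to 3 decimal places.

0.777

Var(A+N+E) = 3 + 2·[0.55 + 0.31 + 0.24] = 3 + 2.2 = 5.2.
Under uncorrelated errors the observed covariances equal the true-score covariances, so only the own-variance terms attenuate.
True-score variance = [0.62 + 0.61 + 0.61] + 2.2 = 1.84 + 2.2 = 4.04.
Reliability = 4.04 / 5.2 = 0.777.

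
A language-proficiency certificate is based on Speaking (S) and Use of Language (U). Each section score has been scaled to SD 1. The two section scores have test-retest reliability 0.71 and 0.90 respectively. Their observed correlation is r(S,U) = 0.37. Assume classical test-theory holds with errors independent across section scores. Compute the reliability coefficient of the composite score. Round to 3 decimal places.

Var(S+U) = 2 + 2·[0.37] = 2 + 0.74 = 2.74.
Under uncorrelated errors the observed covariances equal the true-score covariances, so only the own-variance terms attenuate.
True-score variance = [0.71 + 0.90] + 0.74 = 1.61 + 0.74 = 2.35.
Reliability = 2.35 / 2.74 = 0.858.

0.858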